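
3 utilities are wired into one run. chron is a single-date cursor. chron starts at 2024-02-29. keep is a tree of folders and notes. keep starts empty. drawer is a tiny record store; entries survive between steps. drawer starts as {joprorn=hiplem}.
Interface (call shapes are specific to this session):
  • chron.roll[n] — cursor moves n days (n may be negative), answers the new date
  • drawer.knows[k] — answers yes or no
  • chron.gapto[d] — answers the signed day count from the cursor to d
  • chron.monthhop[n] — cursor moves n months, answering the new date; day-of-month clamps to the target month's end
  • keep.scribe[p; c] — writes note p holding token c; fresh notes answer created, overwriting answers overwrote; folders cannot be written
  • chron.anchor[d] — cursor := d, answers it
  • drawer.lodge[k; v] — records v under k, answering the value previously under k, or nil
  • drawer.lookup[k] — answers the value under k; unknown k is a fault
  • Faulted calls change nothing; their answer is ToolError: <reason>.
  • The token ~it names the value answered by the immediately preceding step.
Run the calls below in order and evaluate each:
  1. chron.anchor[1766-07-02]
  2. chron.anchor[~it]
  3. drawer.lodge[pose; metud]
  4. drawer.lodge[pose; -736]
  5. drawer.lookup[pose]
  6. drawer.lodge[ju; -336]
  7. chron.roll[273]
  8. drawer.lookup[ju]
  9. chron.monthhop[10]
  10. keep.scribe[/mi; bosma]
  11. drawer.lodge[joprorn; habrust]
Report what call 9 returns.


Calling chron.anchor on d=1766-07-02, which returns 1766-07-02.
Calling chron.anchor on d=~it, and see 1766-07-02.
I use drawer.lodge on k=pose, v=metud, giving nil.
Invoking drawer.lodge on k=pose, v=-736, and observe metud.
I invoke drawer.lookup on k=pose, and observe -736.
I use drawer.lodge on k=ju, v=-336, giving nil.
Invoking chron.roll on n=273, yielding 1767-04-01.
Using drawer.lookup on k=ju, and observe -336.
I invoke chron.monthhop on n=10, which returns 1768-02-01.
I try keep.scribe on p=/mi, c=bosma, and observe created.
Now I run drawer.lodge on k=joprorn, v=habrust, and see hiplem.

Answer: 1768-02-01


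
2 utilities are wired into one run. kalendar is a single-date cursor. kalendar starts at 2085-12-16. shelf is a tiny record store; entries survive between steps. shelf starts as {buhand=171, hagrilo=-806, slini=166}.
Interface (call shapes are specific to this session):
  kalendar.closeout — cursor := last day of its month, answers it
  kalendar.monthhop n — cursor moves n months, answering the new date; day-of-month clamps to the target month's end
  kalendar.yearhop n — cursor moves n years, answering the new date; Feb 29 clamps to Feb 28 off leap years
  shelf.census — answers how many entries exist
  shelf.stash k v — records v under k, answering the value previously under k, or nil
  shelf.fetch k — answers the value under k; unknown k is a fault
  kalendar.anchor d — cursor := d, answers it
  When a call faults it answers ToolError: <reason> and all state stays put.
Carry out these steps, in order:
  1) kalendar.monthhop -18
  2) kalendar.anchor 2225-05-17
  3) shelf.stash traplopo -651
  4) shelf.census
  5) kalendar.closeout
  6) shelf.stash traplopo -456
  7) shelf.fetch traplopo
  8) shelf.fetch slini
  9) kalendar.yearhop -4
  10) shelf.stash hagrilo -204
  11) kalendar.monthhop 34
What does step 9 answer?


! kalendar.monthhop(n→-18) == 2084-06-16
! kalendar.anchor(d→2225-05-17) == 2225-05-17
! shelf.stash(k→traplopo, v→-651) == nil
! shelf.census() == 4
! kalendar.closeout() == 2225-05-31
! shelf.stash(k→traplopo, v→-456) == -651
! shelf.fetch(k→traplopo) == -456
! shelf.fetch(k→slini) == 166
! kalendar.yearhop(n→-4) == 2221-05-31
! shelf.stash(k→hagrilo, v→-204) == -806
! kalendar.monthhop(n→34) == 2224-03-31

Answer: 2221-05-31


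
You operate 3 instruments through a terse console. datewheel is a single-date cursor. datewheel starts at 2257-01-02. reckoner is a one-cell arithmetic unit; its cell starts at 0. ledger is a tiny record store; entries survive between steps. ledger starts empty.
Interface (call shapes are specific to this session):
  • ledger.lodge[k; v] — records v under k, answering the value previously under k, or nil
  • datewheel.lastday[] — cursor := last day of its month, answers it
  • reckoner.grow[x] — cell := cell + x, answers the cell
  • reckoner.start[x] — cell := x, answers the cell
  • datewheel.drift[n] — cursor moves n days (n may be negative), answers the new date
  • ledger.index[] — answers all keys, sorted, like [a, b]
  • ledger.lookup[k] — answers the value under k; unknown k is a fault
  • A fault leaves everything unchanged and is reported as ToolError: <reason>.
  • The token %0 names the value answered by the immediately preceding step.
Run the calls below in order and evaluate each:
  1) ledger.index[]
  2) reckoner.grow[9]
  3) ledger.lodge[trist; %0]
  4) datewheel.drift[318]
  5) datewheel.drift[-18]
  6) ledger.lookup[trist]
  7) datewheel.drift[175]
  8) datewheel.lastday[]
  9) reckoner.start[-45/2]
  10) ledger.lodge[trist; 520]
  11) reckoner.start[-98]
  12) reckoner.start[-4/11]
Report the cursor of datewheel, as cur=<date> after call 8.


% index
:: []
% grow x: 9
:: 9
% lodge k: trist v: %0
:: nil
% drift n: 318
:: 2257-11-16
% drift n: -18
:: 2257-10-29
% lookup k: trist
:: 9
% drift n: 175
:: 2258-04-22
% lastday
:: 2258-04-30
% start x: -45/2
:: -45/2
% lodge k: trist v: 520
:: 9
% start x: -98
:: -98
% start x: -4/11
:: -4/11

Answer: cur=2258-04-30


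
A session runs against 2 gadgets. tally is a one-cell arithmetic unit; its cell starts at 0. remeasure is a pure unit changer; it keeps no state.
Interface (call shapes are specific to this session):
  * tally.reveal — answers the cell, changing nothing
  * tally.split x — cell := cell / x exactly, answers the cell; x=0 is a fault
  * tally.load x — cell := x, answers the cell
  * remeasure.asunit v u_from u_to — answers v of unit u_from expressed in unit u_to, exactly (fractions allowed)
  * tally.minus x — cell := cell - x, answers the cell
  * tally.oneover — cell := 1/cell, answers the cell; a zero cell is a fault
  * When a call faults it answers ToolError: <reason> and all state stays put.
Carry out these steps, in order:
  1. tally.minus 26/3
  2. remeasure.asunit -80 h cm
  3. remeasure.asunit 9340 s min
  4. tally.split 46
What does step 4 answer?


// 1. minus(x: 26/3) ~> -26/3
// 2. asunit(v: -80, u_from: h, u_to: cm) ~> ToolError: incompatible units
// 3. asunit(v: 9340, u_from: s, u_to: min) ~> 467/3
// 4. split(x: 46) ~> -13/69

Answer: -13/69


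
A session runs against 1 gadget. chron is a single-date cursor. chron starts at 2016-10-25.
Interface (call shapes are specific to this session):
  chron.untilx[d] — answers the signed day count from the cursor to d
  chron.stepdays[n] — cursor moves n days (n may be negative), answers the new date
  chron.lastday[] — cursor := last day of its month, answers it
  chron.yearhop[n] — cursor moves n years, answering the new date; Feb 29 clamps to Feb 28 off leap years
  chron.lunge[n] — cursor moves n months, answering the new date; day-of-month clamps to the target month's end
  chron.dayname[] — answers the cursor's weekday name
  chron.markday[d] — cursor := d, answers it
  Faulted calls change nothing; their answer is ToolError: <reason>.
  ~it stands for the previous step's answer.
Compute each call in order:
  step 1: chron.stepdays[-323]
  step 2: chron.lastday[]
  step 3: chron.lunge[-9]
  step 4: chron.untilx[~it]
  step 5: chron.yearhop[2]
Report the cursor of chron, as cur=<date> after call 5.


Answer: cur=2017-03-31

Derivation:
→ chron.stepdays(n: -323)
← 2015-12-07
→ chron.lastday()
← 2015-12-31
→ chron.lunge(n: -9)
← 2015-03-31
→ chron.untilx(d: ~it)
← 0
→ chron.yearhop(n: 2)
← 2017-03-31


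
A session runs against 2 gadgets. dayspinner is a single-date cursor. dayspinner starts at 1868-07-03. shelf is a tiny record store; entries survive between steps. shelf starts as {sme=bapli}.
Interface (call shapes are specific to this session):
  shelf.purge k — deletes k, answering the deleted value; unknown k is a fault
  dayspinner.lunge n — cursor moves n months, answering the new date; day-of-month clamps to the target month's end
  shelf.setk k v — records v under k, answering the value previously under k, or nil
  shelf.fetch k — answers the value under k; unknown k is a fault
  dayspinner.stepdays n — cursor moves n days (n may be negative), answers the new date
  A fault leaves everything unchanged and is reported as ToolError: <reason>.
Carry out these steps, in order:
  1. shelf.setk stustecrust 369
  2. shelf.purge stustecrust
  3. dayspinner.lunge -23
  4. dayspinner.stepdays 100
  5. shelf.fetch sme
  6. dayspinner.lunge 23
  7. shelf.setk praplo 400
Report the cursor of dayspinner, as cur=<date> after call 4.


·→ shelf.setk(k=stustecrust, v=369)
·← nil
·→ shelf.purge(k=stustecrust)
·← 369
·→ dayspinner.lunge(n=-23)
·← 1866-08-03
·→ dayspinner.stepdays(n=100)
·← 1866-11-11
·→ shelf.fetch(k=sme)
·← bapli
·→ dayspinner.lunge(n=23)
·← 1868-10-11
·→ shelf.setk(k=praplo, v=400)
·← nil

Answer: cur=1866-11-11


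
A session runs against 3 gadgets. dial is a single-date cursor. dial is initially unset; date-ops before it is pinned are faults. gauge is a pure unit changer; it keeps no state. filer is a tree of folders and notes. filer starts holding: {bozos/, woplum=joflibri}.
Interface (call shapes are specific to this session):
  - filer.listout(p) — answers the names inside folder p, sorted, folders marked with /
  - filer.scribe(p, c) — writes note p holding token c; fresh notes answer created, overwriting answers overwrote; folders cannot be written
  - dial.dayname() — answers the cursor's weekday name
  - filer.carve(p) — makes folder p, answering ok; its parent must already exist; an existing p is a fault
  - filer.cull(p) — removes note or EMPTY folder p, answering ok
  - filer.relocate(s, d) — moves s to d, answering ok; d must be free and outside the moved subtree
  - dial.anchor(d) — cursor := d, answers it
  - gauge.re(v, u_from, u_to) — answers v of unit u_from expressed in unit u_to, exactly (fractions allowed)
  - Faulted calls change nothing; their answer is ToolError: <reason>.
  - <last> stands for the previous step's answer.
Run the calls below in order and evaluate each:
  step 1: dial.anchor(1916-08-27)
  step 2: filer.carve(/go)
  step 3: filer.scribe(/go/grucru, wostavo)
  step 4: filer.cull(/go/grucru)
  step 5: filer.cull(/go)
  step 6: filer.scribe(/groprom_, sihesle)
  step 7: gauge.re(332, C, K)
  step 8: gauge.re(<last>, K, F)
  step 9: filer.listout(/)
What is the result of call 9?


Answer: [bozos/, groprom_, woplum]

Derivation:
→ dial.anchor(d→1916-08-27)
← 1916-08-27
→ filer.carve(p→/go)
← ok
→ filer.scribe(p→/go/grucru, c→wostavo)
← created
→ filer.cull(p→/go/grucru)
← ok
→ filer.cull(p→/go)
← ok
→ filer.scribe(p→/groprom_, c→sihesle)
← created
→ gauge.re(v→332, u_from→C, u_to→K)
← 12103/20
→ gauge.re(v→<last>, u_from→K, u_to→F)
← 3148/5
→ filer.listout(p→/)
← [bozos/, groprom_, woplum]


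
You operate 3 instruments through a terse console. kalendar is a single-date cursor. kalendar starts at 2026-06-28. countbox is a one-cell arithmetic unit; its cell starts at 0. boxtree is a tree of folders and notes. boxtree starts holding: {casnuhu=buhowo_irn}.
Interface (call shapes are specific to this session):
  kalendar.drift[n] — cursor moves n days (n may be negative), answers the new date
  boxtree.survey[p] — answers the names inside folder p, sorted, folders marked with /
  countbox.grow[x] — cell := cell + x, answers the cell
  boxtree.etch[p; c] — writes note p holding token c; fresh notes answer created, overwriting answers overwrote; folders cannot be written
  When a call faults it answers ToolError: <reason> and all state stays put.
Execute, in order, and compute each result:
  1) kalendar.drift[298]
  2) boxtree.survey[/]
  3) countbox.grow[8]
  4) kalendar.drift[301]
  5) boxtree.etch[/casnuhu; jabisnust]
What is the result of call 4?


-> kalendar.drift(n→298)
<- 2027-04-22
-> boxtree.survey(p→/)
<- [casnuhu]
-> countbox.grow(x→8)
<- 8
-> kalendar.drift(n→301)
<- 2028-02-17
-> boxtree.etch(p→/casnuhu, c→jabisnust)
<- overwrote

Answer: 2028-02-17


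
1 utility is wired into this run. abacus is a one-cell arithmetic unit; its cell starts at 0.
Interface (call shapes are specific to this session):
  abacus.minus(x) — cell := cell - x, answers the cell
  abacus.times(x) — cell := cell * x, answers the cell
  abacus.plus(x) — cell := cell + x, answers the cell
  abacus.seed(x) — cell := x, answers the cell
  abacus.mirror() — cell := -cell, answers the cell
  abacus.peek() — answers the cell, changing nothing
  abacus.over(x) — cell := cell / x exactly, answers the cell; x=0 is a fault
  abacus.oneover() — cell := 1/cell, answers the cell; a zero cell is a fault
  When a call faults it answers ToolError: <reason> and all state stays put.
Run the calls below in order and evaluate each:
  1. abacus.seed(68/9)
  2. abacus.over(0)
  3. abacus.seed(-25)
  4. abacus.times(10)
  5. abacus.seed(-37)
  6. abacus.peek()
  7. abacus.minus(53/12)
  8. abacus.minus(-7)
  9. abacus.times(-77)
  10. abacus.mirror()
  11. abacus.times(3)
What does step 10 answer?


Answer: -31801/12

Derivation:
Do: abacus.seed[68/9]
See: 68/9
Do: abacus.over[0]
See: ToolError: division by zero
Do: abacus.seed[-25]
See: -25
Do: abacus.times[10]
See: -250
Do: abacus.seed[-37]
See: -37
Do: abacus.peek[]
See: -37
Do: abacus.minus[53/12]
See: -497/12
Do: abacus.minus[-7]
See: -413/12
Do: abacus.times[-77]
See: 31801/12
Do: abacus.mirror[]
See: -31801/12
Do: abacus.times[3]
See: -31801/4


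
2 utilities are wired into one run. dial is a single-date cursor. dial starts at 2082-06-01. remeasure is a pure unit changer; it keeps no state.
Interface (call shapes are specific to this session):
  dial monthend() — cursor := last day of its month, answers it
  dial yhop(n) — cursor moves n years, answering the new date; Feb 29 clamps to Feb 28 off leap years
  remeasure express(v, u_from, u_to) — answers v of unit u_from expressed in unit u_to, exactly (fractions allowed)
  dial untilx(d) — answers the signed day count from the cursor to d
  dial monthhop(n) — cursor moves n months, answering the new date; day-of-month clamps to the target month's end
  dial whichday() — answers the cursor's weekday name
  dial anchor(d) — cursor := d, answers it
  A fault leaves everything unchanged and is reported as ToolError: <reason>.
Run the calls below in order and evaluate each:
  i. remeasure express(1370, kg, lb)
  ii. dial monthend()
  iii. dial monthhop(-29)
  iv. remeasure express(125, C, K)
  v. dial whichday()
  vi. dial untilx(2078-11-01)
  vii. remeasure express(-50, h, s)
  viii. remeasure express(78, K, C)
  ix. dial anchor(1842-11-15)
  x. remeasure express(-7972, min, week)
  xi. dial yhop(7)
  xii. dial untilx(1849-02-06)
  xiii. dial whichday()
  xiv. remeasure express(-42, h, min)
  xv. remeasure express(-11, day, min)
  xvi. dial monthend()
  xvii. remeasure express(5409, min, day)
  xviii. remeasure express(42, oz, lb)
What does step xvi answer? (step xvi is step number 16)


I try remeasure express on 1370, kg, lb, and get 137000000000/45359237.
I call dial monthend(), giving 2082-06-30.
I run dial monthhop on -29, giving 2080-01-30.
I run remeasure express on 125, C, K, and observe 7963/20.
I run dial whichday(), and see Tuesday.
I try dial untilx on 2078-11-01, giving -455.
I use remeasure express on -50, h, s, → -180000.
Next I call remeasure express on 78, K, C, and observe -3903/20.
Next I call dial anchor on 1842-11-15, giving 1842-11-15.
I use remeasure express on -7972, min, week: -1993/2520.
Using dial yhop on 7: 1849-11-15.
I run dial untilx on 1849-02-06, and see -282.
I use dial whichday(), and see Thursday.
I call remeasure express on -42, h, min, — result: -2520.
Now I run remeasure express on -11, day, min, and observe -15840.
I invoke dial monthend(), and observe 1849-11-30.
Next I call remeasure express on 5409, min, day: 601/160.
Using remeasure express on 42, oz, lb, and see 21/8.

Answer: 1849-11-30


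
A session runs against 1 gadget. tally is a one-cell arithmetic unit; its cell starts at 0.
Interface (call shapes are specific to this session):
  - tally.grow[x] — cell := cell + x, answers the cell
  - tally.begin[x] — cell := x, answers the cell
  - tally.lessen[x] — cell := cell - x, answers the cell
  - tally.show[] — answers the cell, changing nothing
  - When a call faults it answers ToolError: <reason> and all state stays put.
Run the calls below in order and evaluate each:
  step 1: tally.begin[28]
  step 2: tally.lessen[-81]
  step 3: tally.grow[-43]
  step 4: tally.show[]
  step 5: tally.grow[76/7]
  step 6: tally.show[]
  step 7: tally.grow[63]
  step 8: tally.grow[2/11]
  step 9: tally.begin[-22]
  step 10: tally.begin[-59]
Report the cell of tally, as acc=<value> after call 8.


Answer: acc=10783/77

Derivation:
Using tally.begin with x='28': 28.
Then tally.lessen with x='-81', — result: 109.
Then tally.grow with x='-43', giving 66.
I use tally.show(), and see 66.
Then tally.grow with x='76/7', which returns 538/7.
Now I run tally.show, yielding 538/7.
Calling tally.grow with x='63', — result: 979/7.
Now I run tally.grow with x='2/11', — result: 10783/77.
Next I call tally.begin with x='-22', and get -22.
I use tally.begin with x='-59', → -59.


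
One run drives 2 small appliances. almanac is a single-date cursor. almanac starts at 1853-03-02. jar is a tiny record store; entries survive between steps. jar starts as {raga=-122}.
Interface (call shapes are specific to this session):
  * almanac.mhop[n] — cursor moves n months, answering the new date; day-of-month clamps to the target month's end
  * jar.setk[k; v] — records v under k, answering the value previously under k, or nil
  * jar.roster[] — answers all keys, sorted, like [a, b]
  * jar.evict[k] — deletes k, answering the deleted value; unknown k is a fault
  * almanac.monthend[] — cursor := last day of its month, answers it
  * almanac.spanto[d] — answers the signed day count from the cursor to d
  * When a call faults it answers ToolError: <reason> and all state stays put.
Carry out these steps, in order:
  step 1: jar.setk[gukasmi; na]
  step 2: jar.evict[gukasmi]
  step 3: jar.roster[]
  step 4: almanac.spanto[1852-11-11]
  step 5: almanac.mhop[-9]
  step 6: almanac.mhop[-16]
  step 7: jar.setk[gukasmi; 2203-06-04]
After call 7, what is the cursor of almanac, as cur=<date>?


$ jar.setk k: gukasmi v: na
[out] nil
$ jar.evict k: gukasmi
[out] na
$ jar.roster
[out] [raga]
$ almanac.spanto d: 1852-11-11
[out] -111
$ almanac.mhop n: -9
[out] 1852-06-02
$ almanac.mhop n: -16
[out] 1851-02-02
$ jar.setk k: gukasmi v: 2203-06-04
[out] nil

Answer: cur=1851-02-02


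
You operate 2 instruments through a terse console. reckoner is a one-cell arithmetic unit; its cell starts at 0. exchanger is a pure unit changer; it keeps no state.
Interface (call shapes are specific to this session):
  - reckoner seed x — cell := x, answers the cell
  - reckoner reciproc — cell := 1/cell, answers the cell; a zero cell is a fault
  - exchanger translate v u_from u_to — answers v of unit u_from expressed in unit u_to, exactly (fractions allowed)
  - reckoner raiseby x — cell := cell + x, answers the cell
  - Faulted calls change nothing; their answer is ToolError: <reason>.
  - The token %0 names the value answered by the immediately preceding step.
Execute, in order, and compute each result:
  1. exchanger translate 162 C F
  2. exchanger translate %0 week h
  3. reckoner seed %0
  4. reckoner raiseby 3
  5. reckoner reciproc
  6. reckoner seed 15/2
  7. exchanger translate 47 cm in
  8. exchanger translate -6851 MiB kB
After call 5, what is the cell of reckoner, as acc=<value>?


;; exchanger translate(v: 162, u_from: C, u_to: F) => 1618/5
;; exchanger translate(v: %0, u_from: week, u_to: h) => 271824/5
;; reckoner seed(x: %0) => 271824/5
;; reckoner raiseby(x: 3) => 271839/5
;; reckoner reciproc() => 5/271839
;; reckoner seed(x: 15/2) => 15/2
;; exchanger translate(v: 47, u_from: cm, u_to: in) => 2350/127
;; exchanger translate(v: -6851, u_from: MiB, u_to: kB) => -897974272/125

Answer: acc=5/271839


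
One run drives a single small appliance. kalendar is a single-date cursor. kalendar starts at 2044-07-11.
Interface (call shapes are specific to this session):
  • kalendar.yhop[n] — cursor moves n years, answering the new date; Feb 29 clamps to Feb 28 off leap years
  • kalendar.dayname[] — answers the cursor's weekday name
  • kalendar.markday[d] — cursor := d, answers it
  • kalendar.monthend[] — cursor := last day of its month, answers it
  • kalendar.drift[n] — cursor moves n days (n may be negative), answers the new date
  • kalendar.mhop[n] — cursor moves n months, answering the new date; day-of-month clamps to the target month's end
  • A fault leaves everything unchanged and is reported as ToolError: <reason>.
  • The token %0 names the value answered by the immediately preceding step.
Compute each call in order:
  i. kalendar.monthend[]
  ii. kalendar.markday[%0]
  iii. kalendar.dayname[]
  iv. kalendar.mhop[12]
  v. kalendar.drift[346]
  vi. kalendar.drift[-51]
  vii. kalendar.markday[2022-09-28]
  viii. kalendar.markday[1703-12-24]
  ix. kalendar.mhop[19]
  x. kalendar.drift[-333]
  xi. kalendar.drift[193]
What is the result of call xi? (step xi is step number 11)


Answer: 1705-03-06

Derivation:
CALL monthend[]
RET  2044-07-31
CALL markday[d=%0]
RET  2044-07-31
CALL dayname[]
RET  Sunday
CALL mhop[n=12]
RET  2045-07-31
CALL drift[n=346]
RET  2046-07-12
CALL drift[n=-51]
RET  2046-05-22
CALL markday[d=2022-09-28]
RET  2022-09-28
CALL markday[d=1703-12-24]
RET  1703-12-24
CALL mhop[n=19]
RET  1705-07-24
CALL drift[n=-333]
RET  1704-08-25
CALL drift[n=193]
RET  1705-03-06


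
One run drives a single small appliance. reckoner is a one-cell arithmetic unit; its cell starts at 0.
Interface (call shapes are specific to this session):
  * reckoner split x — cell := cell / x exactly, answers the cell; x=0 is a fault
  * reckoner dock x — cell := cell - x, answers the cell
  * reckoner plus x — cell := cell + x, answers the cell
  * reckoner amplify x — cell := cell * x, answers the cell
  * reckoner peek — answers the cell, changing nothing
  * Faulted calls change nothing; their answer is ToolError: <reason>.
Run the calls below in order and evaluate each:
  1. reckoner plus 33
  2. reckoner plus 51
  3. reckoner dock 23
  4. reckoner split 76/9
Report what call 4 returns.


> reckoner plus x: 33
[out] 33
> reckoner plus x: 51
[out] 84
> reckoner dock x: 23
[out] 61
> reckoner split x: 76/9
[out] 549/76

Answer: 549/76


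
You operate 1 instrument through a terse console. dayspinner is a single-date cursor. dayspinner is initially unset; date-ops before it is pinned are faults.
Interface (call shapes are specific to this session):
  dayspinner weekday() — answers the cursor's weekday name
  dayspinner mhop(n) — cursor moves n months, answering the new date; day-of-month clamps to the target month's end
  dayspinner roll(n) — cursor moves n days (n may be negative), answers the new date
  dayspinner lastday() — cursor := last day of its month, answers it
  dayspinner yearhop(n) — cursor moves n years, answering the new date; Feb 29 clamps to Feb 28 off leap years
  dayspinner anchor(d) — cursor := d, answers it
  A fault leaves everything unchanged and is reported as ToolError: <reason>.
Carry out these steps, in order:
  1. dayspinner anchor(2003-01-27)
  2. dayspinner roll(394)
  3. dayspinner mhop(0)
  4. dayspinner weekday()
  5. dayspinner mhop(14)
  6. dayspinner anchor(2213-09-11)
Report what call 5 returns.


;; 1. dayspinner anchor(d='2003-01-27') ~> 2003-01-27
;; 2. dayspinner roll(n='394') ~> 2004-02-25
;; 3. dayspinner mhop(n='0') ~> 2004-02-25
;; 4. dayspinner weekday() ~> Wednesday
;; 5. dayspinner mhop(n='14') ~> 2005-04-25
;; 6. dayspinner anchor(d='2213-09-11') ~> 2213-09-11

Answer: 2005-04-25


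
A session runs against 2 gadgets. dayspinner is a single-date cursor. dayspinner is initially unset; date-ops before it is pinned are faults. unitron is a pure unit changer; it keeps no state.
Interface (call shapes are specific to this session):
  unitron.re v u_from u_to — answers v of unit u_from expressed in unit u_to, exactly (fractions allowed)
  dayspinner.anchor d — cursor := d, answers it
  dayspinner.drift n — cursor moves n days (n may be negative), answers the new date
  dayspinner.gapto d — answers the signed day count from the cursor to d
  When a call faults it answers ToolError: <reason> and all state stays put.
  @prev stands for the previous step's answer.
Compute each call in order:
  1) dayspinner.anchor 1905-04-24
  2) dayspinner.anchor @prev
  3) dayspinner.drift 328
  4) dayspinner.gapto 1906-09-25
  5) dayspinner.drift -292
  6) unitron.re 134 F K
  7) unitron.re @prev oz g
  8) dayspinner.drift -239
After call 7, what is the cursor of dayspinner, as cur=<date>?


~$ dayspinner.anchor d=1905-04-24
  1905-04-24
~$ dayspinner.anchor d=@prev
  1905-04-24
~$ dayspinner.drift n=328
  1906-03-18
~$ dayspinner.gapto d=1906-09-25
  191
~$ dayspinner.drift n=-292
  1905-05-30
~$ unitron.re v=134 u_from=F u_to=K
  19789/60
~$ unitron.re v=@prev u_from=oz u_to=g
  897613940993/96000000
~$ dayspinner.drift n=-239
  1904-10-03

Answer: cur=1905-05-30


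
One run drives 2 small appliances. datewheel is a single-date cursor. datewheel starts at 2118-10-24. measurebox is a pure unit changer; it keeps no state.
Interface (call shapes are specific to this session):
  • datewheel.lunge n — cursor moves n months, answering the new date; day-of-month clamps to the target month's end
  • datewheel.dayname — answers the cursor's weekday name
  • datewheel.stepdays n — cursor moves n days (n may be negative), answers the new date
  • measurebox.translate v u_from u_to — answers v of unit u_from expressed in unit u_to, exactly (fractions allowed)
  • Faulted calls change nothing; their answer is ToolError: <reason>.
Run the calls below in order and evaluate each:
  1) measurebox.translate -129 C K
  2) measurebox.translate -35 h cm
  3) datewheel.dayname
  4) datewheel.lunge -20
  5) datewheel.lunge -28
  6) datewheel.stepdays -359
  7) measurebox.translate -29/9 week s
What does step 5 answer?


Using translate passing v: -129, u_from: C, u_to: K, which returns 2883/20.
I call translate passing v: -35, u_from: h, u_to: cm, giving ToolError: incompatible units.
I use dayname(), yielding Monday.
I call lunge passing n: -20: 2117-02-24.
Next I call lunge passing n: -28, → 2114-10-24.
I run stepdays passing n: -359, — result: 2113-10-30.
Then translate passing v: -29/9, u_from: week, u_to: s, — result: -1948800.

Answer: 2114-10-24


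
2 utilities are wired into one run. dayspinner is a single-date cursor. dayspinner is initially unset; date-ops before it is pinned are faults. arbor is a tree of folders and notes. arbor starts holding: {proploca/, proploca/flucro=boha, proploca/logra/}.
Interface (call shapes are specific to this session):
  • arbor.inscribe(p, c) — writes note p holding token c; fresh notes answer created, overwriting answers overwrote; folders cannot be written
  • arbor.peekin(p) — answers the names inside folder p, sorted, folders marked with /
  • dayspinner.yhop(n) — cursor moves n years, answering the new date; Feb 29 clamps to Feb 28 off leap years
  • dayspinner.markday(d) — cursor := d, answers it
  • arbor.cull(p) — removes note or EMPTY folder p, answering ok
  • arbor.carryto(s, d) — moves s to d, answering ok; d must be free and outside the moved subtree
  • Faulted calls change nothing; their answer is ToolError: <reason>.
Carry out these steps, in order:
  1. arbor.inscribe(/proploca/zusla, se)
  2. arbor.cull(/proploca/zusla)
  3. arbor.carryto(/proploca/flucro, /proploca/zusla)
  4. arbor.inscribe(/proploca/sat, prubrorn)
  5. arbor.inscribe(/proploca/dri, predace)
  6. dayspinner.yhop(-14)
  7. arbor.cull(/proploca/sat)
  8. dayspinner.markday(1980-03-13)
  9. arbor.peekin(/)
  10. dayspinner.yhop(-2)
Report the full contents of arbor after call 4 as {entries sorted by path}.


Answer: {proploca/, proploca/logra/, proploca/sat=prubrorn, proploca/zusla=boha}

Derivation:
→ arbor.inscribe(/proploca/zusla, se)
← created
→ arbor.cull(/proploca/zusla)
← ok
→ arbor.carryto(/proploca/flucro, /proploca/zusla)
← ok
→ arbor.inscribe(/proploca/sat, prubrorn)
← created
→ arbor.inscribe(/proploca/dri, predace)
← created
→ dayspinner.yhop(-14)
← ToolError: no date set
→ arbor.cull(/proploca/sat)
← ok
→ dayspinner.markday(1980-03-13)
← 1980-03-13
→ arbor.peekin(/)
← [proploca/]
→ dayspinner.yhop(-2)
← 1978-03-13


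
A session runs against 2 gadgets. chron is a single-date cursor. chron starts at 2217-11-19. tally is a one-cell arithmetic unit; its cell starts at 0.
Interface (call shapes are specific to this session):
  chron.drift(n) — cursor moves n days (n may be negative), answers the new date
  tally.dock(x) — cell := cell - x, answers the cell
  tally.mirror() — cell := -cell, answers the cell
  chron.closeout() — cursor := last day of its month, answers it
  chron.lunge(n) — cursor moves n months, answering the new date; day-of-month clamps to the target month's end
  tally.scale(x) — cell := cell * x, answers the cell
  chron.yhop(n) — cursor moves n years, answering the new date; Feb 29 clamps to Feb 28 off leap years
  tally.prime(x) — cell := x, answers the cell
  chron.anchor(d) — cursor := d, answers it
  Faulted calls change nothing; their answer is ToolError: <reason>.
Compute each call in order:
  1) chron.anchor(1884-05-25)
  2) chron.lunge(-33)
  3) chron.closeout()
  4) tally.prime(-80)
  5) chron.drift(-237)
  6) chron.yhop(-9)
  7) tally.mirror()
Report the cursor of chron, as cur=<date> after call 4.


Answer: cur=1881-08-31

Derivation:
I try chron.anchor on d=1884-05-25, and observe 1884-05-25.
Calling chron.lunge on n=-33, and see 1881-08-25.
I try chron.closeout(): 1881-08-31.
I use tally.prime on x=-80, and observe -80.
Now I run chron.drift on n=-237, and see 1881-01-06.
Using chron.yhop on n=-9, giving 1872-01-06.
I try tally.mirror, giving 80.


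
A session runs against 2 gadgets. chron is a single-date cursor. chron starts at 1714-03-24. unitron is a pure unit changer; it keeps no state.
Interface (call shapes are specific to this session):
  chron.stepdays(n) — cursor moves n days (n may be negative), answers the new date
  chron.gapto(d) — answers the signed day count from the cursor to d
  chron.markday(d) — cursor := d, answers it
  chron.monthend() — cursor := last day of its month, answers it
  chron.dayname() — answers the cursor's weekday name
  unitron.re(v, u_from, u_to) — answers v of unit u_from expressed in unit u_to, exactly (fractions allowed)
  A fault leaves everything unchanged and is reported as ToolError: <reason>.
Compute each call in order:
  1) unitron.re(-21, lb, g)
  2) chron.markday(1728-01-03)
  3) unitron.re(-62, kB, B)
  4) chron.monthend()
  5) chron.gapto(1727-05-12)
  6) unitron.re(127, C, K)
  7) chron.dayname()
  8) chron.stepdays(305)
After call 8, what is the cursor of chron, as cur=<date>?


Answer: cur=1728-12-01

Derivation:
CALL unitron.re[v=-21; u_from=lb; u_to=g]
RET  -952543977/100000
CALL chron.markday[d=1728-01-03]
RET  1728-01-03
CALL unitron.re[v=-62; u_from=kB; u_to=B]
RET  -62000
CALL chron.monthend[]
RET  1728-01-31
CALL chron.gapto[d=1727-05-12]
RET  -264
CALL unitron.re[v=127; u_from=C; u_to=K]
RET  8003/20
CALL chron.dayname[]
RET  Saturday
CALL chron.stepdays[n=305]
RET  1728-12-01


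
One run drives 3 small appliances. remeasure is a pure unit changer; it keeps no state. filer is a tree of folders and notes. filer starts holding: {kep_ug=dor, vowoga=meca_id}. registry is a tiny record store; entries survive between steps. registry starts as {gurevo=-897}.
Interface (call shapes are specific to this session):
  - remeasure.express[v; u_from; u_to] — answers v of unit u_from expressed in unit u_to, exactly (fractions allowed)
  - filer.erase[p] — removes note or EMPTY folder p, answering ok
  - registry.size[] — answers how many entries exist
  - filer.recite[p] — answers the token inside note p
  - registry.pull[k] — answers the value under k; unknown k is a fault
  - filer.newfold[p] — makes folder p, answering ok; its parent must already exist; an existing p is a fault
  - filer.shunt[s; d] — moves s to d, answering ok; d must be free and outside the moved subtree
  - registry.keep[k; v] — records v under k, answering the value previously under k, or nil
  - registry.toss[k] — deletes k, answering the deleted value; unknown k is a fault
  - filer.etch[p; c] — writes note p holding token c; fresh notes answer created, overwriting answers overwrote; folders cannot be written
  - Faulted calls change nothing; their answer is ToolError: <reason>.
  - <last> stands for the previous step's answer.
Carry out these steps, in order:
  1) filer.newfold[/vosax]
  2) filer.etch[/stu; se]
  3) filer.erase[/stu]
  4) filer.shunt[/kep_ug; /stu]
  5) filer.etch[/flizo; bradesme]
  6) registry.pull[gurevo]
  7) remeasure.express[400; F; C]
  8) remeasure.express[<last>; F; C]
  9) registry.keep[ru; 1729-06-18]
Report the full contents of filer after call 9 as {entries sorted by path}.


Then filer.newfold on p: /vosax, giving ok.
Invoking filer.etch on p: /stu, c: se, and see created.
Now I run filer.erase on p: /stu, and see ok.
Using filer.shunt on s: /kep_ug, d: /stu, yielding ok.
Calling filer.etch on p: /flizo, c: bradesme, and observe created.
Now I run registry.pull on k: gurevo, and get -897.
Invoking remeasure.express on v: 400, u_from: F, u_to: C, which returns 1840/9.
I run remeasure.express on v: <last>, u_from: F, u_to: C, → 7760/81.
I call registry.keep on k: ru, v: 1729-06-18, and see nil.

Answer: {flizo=bradesme, stu=dor, vosax/, vowoga=meca_id}


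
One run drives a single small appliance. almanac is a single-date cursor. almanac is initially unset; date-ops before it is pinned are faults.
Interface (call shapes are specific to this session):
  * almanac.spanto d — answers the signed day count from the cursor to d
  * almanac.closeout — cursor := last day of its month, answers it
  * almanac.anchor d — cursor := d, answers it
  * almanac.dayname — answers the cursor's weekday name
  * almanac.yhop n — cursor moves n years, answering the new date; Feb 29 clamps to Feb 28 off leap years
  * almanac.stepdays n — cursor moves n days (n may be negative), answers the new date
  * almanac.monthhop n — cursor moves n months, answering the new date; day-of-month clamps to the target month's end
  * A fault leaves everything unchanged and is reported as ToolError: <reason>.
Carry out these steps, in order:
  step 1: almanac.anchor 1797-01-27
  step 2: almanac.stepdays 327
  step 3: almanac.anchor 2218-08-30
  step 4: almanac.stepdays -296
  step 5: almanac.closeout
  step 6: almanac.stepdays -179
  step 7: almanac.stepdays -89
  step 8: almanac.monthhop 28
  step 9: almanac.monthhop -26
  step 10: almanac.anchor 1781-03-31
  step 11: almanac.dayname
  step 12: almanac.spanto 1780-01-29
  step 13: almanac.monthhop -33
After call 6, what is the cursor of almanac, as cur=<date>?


~$ almanac.anchor 1797-01-27
  1797-01-27
~$ almanac.stepdays 327
  1797-12-20
~$ almanac.anchor 2218-08-30
  2218-08-30
~$ almanac.stepdays -296
  2217-11-07
~$ almanac.closeout
  2217-11-30
~$ almanac.stepdays -179
  2217-06-04
~$ almanac.stepdays -89
  2217-03-07
~$ almanac.monthhop 28
  2219-07-07
~$ almanac.monthhop -26
  2217-05-07
~$ almanac.anchor 1781-03-31
  1781-03-31
~$ almanac.dayname
  Saturday
~$ almanac.spanto 1780-01-29
  -427
~$ almanac.monthhop -33
  1778-06-30

Answer: cur=2217-06-04


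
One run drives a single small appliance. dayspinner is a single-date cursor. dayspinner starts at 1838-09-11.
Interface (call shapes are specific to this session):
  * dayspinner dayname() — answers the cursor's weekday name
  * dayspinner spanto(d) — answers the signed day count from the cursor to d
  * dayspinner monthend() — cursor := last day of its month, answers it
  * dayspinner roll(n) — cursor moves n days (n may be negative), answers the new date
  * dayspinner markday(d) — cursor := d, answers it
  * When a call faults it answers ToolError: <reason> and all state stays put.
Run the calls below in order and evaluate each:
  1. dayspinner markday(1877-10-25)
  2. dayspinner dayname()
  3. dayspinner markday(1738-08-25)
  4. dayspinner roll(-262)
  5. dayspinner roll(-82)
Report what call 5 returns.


·→ dayspinner markday(d→1877-10-25)
·← 1877-10-25
·→ dayspinner dayname()
·← Thursday
·→ dayspinner markday(d→1738-08-25)
·← 1738-08-25
·→ dayspinner roll(n→-262)
·← 1737-12-06
·→ dayspinner roll(n→-82)
·← 1737-09-15

Answer: 1737-09-15


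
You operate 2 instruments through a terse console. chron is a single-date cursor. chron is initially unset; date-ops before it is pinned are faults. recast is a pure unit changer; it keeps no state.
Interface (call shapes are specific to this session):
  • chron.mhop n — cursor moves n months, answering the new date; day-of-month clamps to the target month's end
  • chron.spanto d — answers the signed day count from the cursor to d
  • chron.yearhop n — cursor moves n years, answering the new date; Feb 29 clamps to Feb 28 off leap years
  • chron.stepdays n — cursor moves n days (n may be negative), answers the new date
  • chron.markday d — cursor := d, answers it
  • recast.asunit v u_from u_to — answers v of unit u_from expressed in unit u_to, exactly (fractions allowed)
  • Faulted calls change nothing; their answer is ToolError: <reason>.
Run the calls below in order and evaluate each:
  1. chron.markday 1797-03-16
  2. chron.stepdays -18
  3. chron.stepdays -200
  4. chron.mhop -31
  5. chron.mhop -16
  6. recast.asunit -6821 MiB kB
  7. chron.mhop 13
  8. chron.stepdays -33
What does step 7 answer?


-> chron.markday(1797-03-16)
<- 1797-03-16
-> chron.stepdays(-18)
<- 1797-02-26
-> chron.stepdays(-200)
<- 1796-08-10
-> chron.mhop(-31)
<- 1794-01-10
-> chron.mhop(-16)
<- 1792-09-10
-> recast.asunit(-6821, MiB, kB)
<- -894042112/125
-> chron.mhop(13)
<- 1793-10-10
-> chron.stepdays(-33)
<- 1793-09-07

Answer: 1793-10-10


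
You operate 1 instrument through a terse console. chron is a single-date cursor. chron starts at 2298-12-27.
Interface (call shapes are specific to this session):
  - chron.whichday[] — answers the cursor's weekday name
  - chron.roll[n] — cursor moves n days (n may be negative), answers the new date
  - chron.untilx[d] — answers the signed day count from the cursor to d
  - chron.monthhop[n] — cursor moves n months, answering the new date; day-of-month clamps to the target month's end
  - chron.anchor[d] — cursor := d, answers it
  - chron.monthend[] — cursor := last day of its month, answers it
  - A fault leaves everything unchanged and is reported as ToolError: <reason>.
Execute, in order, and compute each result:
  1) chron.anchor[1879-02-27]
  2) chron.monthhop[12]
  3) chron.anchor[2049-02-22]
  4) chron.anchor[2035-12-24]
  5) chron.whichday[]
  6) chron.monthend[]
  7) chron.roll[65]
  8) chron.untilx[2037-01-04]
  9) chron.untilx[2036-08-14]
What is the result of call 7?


! 1. anchor(d='1879-02-27') == 1879-02-27
! 2. monthhop(n='12') == 1880-02-27
! 3. anchor(d='2049-02-22') == 2049-02-22
! 4. anchor(d='2035-12-24') == 2035-12-24
! 5. whichday() == Monday
! 6. monthend() == 2035-12-31
! 7. roll(n='65') == 2036-03-05
! 8. untilx(d='2037-01-04') == 305
! 9. untilx(d='2036-08-14') == 162

Answer: 2036-03-05


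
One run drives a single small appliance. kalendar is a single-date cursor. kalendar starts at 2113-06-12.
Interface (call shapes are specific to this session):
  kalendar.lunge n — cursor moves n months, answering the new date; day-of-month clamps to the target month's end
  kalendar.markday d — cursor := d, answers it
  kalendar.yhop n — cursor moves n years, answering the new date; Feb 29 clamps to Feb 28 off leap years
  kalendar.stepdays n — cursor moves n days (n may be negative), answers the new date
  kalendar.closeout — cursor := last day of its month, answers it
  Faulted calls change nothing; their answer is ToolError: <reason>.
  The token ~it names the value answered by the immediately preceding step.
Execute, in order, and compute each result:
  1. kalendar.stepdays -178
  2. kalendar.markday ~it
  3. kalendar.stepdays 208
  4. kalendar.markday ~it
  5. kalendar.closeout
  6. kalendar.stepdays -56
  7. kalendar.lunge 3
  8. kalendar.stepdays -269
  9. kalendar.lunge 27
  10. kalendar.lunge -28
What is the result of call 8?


Answer: 2112-12-10

Derivation:
// 1. stepdays(n='-178') ~> 2112-12-16
// 2. markday(d='~it') ~> 2112-12-16
// 3. stepdays(n='208') ~> 2113-07-12
// 4. markday(d='~it') ~> 2113-07-12
// 5. closeout() ~> 2113-07-31
// 6. stepdays(n='-56') ~> 2113-06-05
// 7. lunge(n='3') ~> 2113-09-05
// 8. stepdays(n='-269') ~> 2112-12-10
// 9. lunge(n='27') ~> 2115-03-10
// 10. lunge(n='-28') ~> 2112-11-10
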